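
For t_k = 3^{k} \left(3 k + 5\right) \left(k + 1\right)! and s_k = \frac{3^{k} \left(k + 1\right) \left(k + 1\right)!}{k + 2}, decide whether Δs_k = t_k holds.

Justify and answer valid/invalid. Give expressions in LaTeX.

Invalid: residual - \frac{3^{k} \left(3 k^{2} + 11 k + 9\right) \left(k + 1\right)!}{\left(k + 2\right) \left(k + 3\right)} ≠ 0.

s_(k+1) = 3**(k + 1)*(k + 2)*factorial(k + 2)/(k + 3)
s_(k+1) − s_k = 3**k*(3*k**3 + 17*k**2 + 32*k + 21)*factorial(k + 1)/((k + 2)*(k + 3))
(s_(k+1) − s_k) − t_k = -3**k*(3*k**2 + 11*k + 9)*factorial(k + 1)/((k + 2)*(k + 3))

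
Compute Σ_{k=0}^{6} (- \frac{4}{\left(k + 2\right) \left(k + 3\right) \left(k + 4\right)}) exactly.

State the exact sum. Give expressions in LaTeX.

Σ = -14/45

t_(k+1)/t_k = (k + 2)/(k + 5).
Take A(k)=k + 2, B(k)=k + 5, C(k)=1.
Solve (k + 2)·f(k+1) − (k + 4)·f(k) = 1.
Degrees (1,1,0) ⇒ d ≤ 2.
Coefficient equations give f(k) = k*(k + 5)/12.
Get s_k = R·t_k = k*(-k - 5)/(3*(k + 2)*(k + 3)) with R(k) = B(k−1)f(k)/C(k) = k*(k + 4)*(k + 5)/12.
s_(k+1) − s_k = -4/(k**3 + 9*k**2 + 26*k + 24) = t_k.
Evaluate s at k=7 and k=0: -14/45 and 0; difference -14/45.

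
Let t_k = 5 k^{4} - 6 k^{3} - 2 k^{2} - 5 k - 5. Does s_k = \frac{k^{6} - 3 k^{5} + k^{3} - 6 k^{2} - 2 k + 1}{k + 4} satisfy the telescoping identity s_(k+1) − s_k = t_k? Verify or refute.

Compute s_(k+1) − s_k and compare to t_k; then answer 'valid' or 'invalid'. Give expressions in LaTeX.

Invalid: residual \frac{3 \left(- 4 k^{5} - 18 k^{4} + 30 k^{3} + 10 k^{2} + 22 k + 21\right)}{k^{2} + 9 k + 20} ≠ 0.

s_(k+1) = (k**6 + 3*k**5 - 9*k**3 - 18*k**2 - 20*k - 8)/(k + 5)
s_(k+1) − s_k = (5*k**6 + 27*k**5 - 10*k**4 - 53*k**3 - 60*k**2 - 79*k - 37)/(k**2 + 9*k + 20)
(s_(k+1) − s_k) − t_k = 3*(-4*k**5 - 18*k**4 + 30*k**3 + 10*k**2 + 22*k + 21)/(k**2 + 9*k + 20)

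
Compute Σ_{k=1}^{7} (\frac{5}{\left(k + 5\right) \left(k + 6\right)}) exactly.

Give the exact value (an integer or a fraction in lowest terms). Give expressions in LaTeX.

Ratio r(k) = (k + 5)/(k + 7).
Normal form (A,B,C) = (k + 5, k + 7, 1).
Need (k + 5)·f(k+1) − (k + 6)·f(k) = 1.
d = 1 from the (1,1,0) case.
Match coefficients ⇒ f(k) = k/5.
Get s_k = R·t_k = k/(k + 5) with R(k) = B(k−1)f(k)/C(k) = k*(k + 6)/5.
Check: Δs_k = 5/(k**2 + 11*k + 30). ✓
Sum = s_(8) − s_(1); s_(8) = 8/13, s_(1) = 1/6 ⇒ 35/78.

Σ = 35/78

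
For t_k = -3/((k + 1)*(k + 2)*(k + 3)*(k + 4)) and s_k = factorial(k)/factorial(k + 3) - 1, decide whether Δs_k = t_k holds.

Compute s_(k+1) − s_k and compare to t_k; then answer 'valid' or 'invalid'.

s_(k+1) = factorial(k + 1)/factorial(k + 4) - 1
s_(k+1) − s_k = -3/((k + 1)*(k + 2)*(k + 3)*(k + 4))
(s_(k+1) − s_k) − t_k = 0

valid (s_(k+1) − s_k reduces to t_k)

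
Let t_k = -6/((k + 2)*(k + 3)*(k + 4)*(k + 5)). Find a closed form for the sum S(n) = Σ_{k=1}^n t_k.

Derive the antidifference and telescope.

The ratio is (k + 2)/(k + 6).
A = k + 2, B = k + 6, C = 1.
f must satisfy (k + 2)·f(k+1) − (k + 5)·f(k) = 1.
From deg A=1, deg B=1, deg C=0: d=3.
Match coefficients ⇒ f(k) = k*(k**2 + 9*k + 26)/72.
Get s_k = R·t_k = k*(-k**2 - 9*k - 26)/(12*(k + 2)*(k + 3)*(k + 4)) with R(k) = B(k−1)f(k)/C(k) = k*(k + 5)*(k**2 + 9*k + 26)/72.
Verify: -6/(k**4 + 14*k**3 + 71*k**2 + 154*k + 120) matches t_k.
Evaluate: s_(n+1) = (-n**3 - 12*n**2 - 47*n - 36)/(12*(n**3 + 12*n**2 + 47*n + 60)); subtract s_(1) = -1/20 ⇒ S(n) = n*(-n**2 - 12*n - 47)/(30*(n**3 + 12*n**2 + 47*n + 60)).

S(n) = n*(-n**2 - 12*n - 47)/(30*(n**3 + 12*n**2 + 47*n + 60))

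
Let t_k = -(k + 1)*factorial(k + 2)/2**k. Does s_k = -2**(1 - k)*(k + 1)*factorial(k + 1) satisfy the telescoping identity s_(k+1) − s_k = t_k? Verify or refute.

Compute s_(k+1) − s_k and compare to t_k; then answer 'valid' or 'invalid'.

Invalid: residual k*factorial(k + 1)/2**k ≠ 0.

s_(k+1) = -(k + 2)*factorial(k + 2)/2**k
s_(k+1) − s_k = -(k**2 + 2*k + 2)*factorial(k + 1)/2**k
(s_(k+1) − s_k) − t_k = k*factorial(k + 1)/2**k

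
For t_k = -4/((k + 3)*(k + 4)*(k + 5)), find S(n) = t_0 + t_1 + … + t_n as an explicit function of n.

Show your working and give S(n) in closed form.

r(k) = (k + 3)/(k + 6) after simplifying.
A = k + 3, B = k + 6, C = 1.
Set up (k + 3)·f(k+1) − (k + 5)·f(k) − (1) = 0.
d = 2 from the (1,1,0) case.
A polynomial solution: f(k) = k*(k + 7)/24.
Then R = B(k−1)f/C = k*(k + 5)*(k + 7)/24, so s_k = R(k)·t_k = k*(-k - 7)/(6*(k + 3)*(k + 4)).
Δs = -4/(k**3 + 12*k**2 + 47*k + 60), as required.
Σ_(k=0)^n t_k = s_(n+1) − s_(0) = ((-n**2 - 9*n - 8)/(6*(n**2 + 9*n + 20))) − (0), i.e. (-n**2 - 9*n - 8)/(6*(n**2 + 9*n + 20)).

S(n) = (-n**2 - 9*n - 8)/(6*(n**2 + 9*n + 20))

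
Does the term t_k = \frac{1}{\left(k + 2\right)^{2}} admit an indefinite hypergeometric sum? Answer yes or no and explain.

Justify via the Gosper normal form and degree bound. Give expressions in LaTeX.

Ratio r(k) = (k + 2)**2/(k + 3)**2.
Normal form (A,B,C) = (k**2 + 4*k + 4, k**2 + 6*k + 9, 1).
Key eq: (k**2 + 4*k + 4)·f(k+1) = (k**2 + 4*k + 4)·f(k) + (1).
From deg A=2, deg B=2, deg C=0: d=0.
f = c0 ⇒ A·f(k+1) − B(k−1)·f(k) − C = -1. The system {-1 = 0} is inconsistent; no antidifference.

No — the linear system for f has no solution.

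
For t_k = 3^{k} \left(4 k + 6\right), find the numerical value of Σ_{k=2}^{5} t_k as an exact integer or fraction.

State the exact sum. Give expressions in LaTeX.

Σ = 8712

Ratio r(k) = 3*(2*k + 5)/(2*k + 3).
So A=3 and B=1, with C=k + 3/2.
Key eq: (3)·f(k+1) = (1)·f(k) + (k + 3/2).
d = 1 from the (0,0,1) case.
Solve for f: f(k) = k/2 (degree 1 ≤ 1).
Then R = B(k−1)f/C = k/(2*k + 3), so s_k = R(k)·t_k = 2*3**k*k.
Δs = 3**k*(4*k + 6), as required.
Evaluate s at k=6 and k=2: 8748 and 36; difference 8712.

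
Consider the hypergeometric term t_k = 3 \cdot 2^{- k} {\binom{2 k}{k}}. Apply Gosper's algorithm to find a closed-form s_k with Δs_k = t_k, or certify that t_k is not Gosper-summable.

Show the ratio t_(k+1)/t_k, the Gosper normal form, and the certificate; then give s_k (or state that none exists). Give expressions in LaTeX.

r(k) = (2*k + 1)/(k + 1) after simplifying.
Normal form (A,B,C) = (2*k + 1, k + 1, 1).
Set up (2*k + 1)·f(k+1) − (k)·f(k) − (1) = 0.
deg f ≤ -1 (via 1,1,0).
Bound -1 < 0, so the key equation has no polynomial solution.

none (Gosper's algorithm certifies no s_k)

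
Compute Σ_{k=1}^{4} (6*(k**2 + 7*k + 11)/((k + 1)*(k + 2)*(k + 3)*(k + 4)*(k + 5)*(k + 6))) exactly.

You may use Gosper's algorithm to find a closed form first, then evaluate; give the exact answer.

Σ = 3/80

The ratio is (k + 1)*(7*k + (k + 1)**2 + 18)/((k + 7)*(k**2 + 7*k + 11)).
Take A(k)=k + 1, B(k)=k + 7, C(k)=k**2 + 7*k + 11.
Set up (k + 1)·f(k+1) − (k + 6)·f(k) − (k**2 + 7*k + 11) = 0.
Degrees (1,1,2) ⇒ d ≤ 5.
Match coefficients ⇒ f(k) = k*(k + 2)*(k + 4)*(k**2 + 9*k + 23)/45.
Then R = B(k−1)f/C = k*(k + 2)*(k + 4)*(k + 6)*(k**2 + 9*k + 23)/(45*(k**2 + 7*k + 11)), so s_k = R(k)·t_k = 2*k*(k**2 + 9*k + 23)/(15*(k**3 + 9*k**2 + 23*k + 15)).
Δs = 6*(k**2 + 7*k + 11)/(k**6 + 21*k**5 + 175*k**4 + 735*k**3 + 1624*k**2 + 1764*k + 720), as required.
Sum = s_(5) − s_(1); s_(5) = 31/240, s_(1) = 11/120 ⇒ 3/80.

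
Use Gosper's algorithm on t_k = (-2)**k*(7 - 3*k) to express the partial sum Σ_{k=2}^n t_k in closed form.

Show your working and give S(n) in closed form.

S(n) = -2*(-2)**n*n + 4*(-2)**n + 4

Compute t_(k+1)/t_k: get 2*(4 - 3*k)/(3*k - 7).
Take A(k)=-2, B(k)=1, C(k)=k - 7/3.
Need (-2)·f(k+1) − (1)·f(k) = k - 7/3.
d = 1 from the (0,0,1) case.
Coefficient equations give f(k) = -(k - 3)/3.
Get s_k = R·t_k = (-2)**k*(k - 3) with R(k) = B(k−1)f(k)/C(k) = -(k - 3)/(3*k - 7).
Δs = (-2)**k*(7 - 3*k), as required.
Telescope: S(n) = s_(n+1) − s_(2) = (-2)**(n + 1)*(n - 2) − (-4) = -2*(-2)**n*n + 4*(-2)**n + 4.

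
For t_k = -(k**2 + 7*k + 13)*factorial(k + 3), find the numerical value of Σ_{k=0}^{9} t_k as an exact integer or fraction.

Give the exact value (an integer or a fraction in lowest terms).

Ratio r(k) = (k + 4)*(7*k + (k + 1)**2 + 20)/(k**2 + 7*k + 13).
Gosper form: A/B · C(k+1)/C(k) with A=k + 4, B=1, C=k**2 + 7*k + 13.
Solve (k + 4)·f(k+1) − (1)·f(k) = k**2 + 7*k + 13.
deg f ≤ 1 (via 1,0,2).
Match coefficients ⇒ f(k) = k + 3.
R(k) = B(k−1)·f(k)/C(k) = (k + 3)/(k**2 + 7*k + 13); s_k = R·t_k = -(k + 3)*factorial(k + 3).
Check: Δs_k = -(k**2 + 7*k + 13)*factorial(k + 3). ✓
Evaluate s at k=10 and k=0: -80951270400 and -18; difference -80951270382.

Σ = -80951270382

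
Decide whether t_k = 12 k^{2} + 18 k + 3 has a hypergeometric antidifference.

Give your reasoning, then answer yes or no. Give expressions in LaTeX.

t_(k+1)/t_k = (4*k**2 + 14*k + 11)/(4*k**2 + 6*k + 1).
A = 1, B = 1, C = k**2 + 3*k/2 + 1/4.
f must satisfy (1)·f(k+1) − (1)·f(k) = k**2 + 3*k/2 + 1/4.
deg f ≤ 3 (via 0,0,2).
Coefficient equations give f(k) = k*(4*k**2 + 3*k - 4)/12.
Get s_k = R·t_k = k*(4*k**2 + 3*k - 4) with R(k) = B(k−1)f(k)/C(k) = k*(4*k**2 + 3*k - 4)/(3*(4*k**2 + 6*k + 1)).
Δs = 12*k**2 + 18*k + 3, as required.

Yes. s_k = k \left(4 k^{2} + 3 k - 4\right).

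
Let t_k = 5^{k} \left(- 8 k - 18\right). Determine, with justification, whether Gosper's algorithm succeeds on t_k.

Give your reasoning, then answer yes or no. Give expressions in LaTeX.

Step 1: r(k) = 5*(4*k + 13)/(4*k + 9).
Factor: A=5; B=1; C=k + 9/4.
Need (5)·f(k+1) − (1)·f(k) = k + 9/4.
deg f ≤ 1 (via 0,0,1).
A polynomial solution: f(k) = (k + 1)/4.
So s_k = (B(k−1)f/C)·t_k = ((k + 1)/(4*k + 9))·t_k = -2*5**k*(k + 1).
s_(k+1) − s_k = 5**k*(-8*k - 18) = t_k.

Yes. s_k = - 2 \cdot 5^{k} \left(k + 1\right).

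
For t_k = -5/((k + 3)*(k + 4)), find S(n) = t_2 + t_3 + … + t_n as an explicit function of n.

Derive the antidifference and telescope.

S(n) = (1 - n)/(n + 4)

Step 1: r(k) = (k + 3)/(k + 5).
A = k + 3, B = k + 5, C = 1.
Need (k + 3)·f(k+1) − (k + 4)·f(k) = 1.
Degrees (1,1,0) ⇒ d ≤ 1.
Coefficient equations give f(k) = k/3.
R(k) = B(k−1)·f(k)/C(k) = k*(k + 4)/3; s_k = R·t_k = -5*k/(3*k + 9).
Verify: -5/(k**2 + 7*k + 12) matches t_k.
Σ_(k=2)^n t_k = s_(n+1) − s_(2) = (5*(-n - 1)/(3*(n + 4))) − (-2/3), i.e. (1 - n)/(n + 4).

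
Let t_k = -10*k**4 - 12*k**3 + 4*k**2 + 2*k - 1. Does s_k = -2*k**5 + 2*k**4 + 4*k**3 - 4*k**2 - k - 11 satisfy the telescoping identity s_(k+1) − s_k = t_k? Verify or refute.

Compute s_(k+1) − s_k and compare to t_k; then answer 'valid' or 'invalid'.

s_(k+1) = -2*k**5 - 8*k**4 - 8*k**3 + k - 12
s_(k+1) − s_k = -10*k**4 - 12*k**3 + 4*k**2 + 2*k - 1
(s_(k+1) − s_k) − t_k = 0

Valid: the claim telescopes to t_k.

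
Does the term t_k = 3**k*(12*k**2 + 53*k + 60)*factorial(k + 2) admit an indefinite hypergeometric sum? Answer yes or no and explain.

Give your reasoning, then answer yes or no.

Yes. s_k = 3**k*(4*k + 3)*factorial(k + 2).

t_(k+1)/t_k = 3*(12*k**3 + 113*k**2 + 356*k + 375)/(12*k**2 + 53*k + 60).
So A=3*k + 9 and B=1, with C=k**2 + 53*k/12 + 5.
Set up (3*k + 9)·f(k+1) − (1)·f(k) − (k**2 + 53*k/12 + 5) = 0.
deg f ≤ 1 (via 1,0,2).
Solving with deg f ≤ 1: f(k) = (4*k + 3)/12.
Then R = B(k−1)f/C = (4*k + 3)/(12*k**2 + 53*k + 60), so s_k = R(k)·t_k = 3**k*(4*k + 3)*factorial(k + 2).
Δs = 3**k*(12*k**2 + 53*k + 60)*factorial(k + 2), as required.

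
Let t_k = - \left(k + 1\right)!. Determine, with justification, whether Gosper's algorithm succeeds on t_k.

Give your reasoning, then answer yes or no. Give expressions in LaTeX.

Ratio r(k) = k + 2.
Normal form (A,B,C) = (k + 2, 1, 1).
Need (k + 2)·f(k+1) − (1)·f(k) = 1.
d = -1 from the (1,0,0) case.
d = -1 < 0 ⇒ no nonzero polynomial f; not summable.

No — t_k has no hypergeometric antidifference.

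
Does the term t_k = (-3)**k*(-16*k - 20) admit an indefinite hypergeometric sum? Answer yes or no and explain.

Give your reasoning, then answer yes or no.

Yes. s_k = (-3)**k*(4*k + 2).

The ratio is 3*(-4*k - 9)/(4*k + 5).
Gosper form: A/B · C(k+1)/C(k) with A=-3, B=1, C=k + 5/4.
f must satisfy (-3)·f(k+1) − (1)·f(k) = k + 5/4.
From deg A=0, deg B=0, deg C=1: d=1.
Solving with deg f ≤ 1: f(k) = -(2*k + 1)/8.
Get s_k = R·t_k = (-3)**k*(4*k + 2) with R(k) = B(k−1)f(k)/C(k) = -(2*k + 1)/(2*(4*k + 5)).
Check: Δs_k = (-3)**k*(-16*k - 20). ✓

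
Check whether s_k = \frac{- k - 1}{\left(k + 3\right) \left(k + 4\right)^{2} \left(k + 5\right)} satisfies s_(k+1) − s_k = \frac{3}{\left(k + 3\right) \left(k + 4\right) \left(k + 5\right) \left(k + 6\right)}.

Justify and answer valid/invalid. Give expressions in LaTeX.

s_(k+1) = (-k - 2)/((k + 4)*(k + 5)**2*(k + 6))
s_(k+1) − s_k = ((k + 1)*(k + 5)*(k + 6) - (k + 2)*(k + 3)*(k + 4))/((k + 3)*(k + 4)**2*(k + 5)**2*(k + 6))
(s_(k+1) − s_k) − t_k = 6*(-2*k - 9)/(k**6 + 27*k**5 + 301*k**4 + 1773*k**3 + 5818*k**2 + 10080*k + 7200)

Invalid: residual \frac{6 \left(- 2 k - 9\right)}{k^{6} + 27 k^{5} + 301 k^{4} + 1773 k^{3} + 5818 k^{2} + 10080 k + 7200} ≠ 0.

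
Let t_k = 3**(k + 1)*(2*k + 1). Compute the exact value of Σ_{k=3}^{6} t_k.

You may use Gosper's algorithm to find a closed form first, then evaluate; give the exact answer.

Ratio r(k) = 3*(2*k + 3)/(2*k + 1).
Factor: A=3; B=1; C=k + 1/2.
Set up (3)·f(k+1) − (1)·f(k) − (k + 1/2) = 0.
Bound: deg f ≤ 1.
Solving with deg f ≤ 1: f(k) = (k - 1)/2.
Get s_k = R·t_k = 3**(k + 1)*(k - 1) with R(k) = B(k−1)f(k)/C(k) = (k - 1)/(2*k + 1).
Δs = 3**(k + 1)*(2*k + 1), as required.
Σ_(k=3)^(6) t_k = s_(7) − s_(3) = 39366 − (162) = 39204.

Σ = 39204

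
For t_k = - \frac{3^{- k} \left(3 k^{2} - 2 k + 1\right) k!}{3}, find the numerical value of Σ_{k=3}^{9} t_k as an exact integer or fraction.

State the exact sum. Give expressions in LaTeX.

Σ = -1387180/729

Compute t_(k+1)/t_k: get (3*k**3 + 7*k**2 + 6*k + 2)/(3*(3*k**2 - 2*k + 1)).
Take A(k)=k/3 + 1/3, B(k)=1, C(k)=k**2 - 2*k/3 + 1/3.
Set up (k/3 + 1/3)·f(k+1) − (1)·f(k) − (k**2 - 2*k/3 + 1/3) = 0.
deg f ≤ 1 (via 1,0,2).
Coefficient equations give f(k) = 3*k + 1.
Get s_k = R·t_k = -(3*k + 1)*factorial(k)/3**k with R(k) = B(k−1)f(k)/C(k) = 3*(3*k + 1)/(3*k**2 - 2*k + 1).
Δs = -(3*k**2 - 2*k + 1)*factorial(k)/(3*3**k), as required.
Evaluate s at k=10 and k=3: -1388800/729 and -20/9; difference -1387180/729.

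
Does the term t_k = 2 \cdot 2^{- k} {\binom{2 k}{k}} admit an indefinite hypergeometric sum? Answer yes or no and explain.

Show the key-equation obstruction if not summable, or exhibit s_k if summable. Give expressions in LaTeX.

The ratio is (2*k + 1)/(k + 1).
Normal form (A,B,C) = (2*k + 1, k + 1, 1).
Key eq: (2*k + 1)·f(k+1) = (k)·f(k) + (1).
d = -1 from the (1,1,0) case.
Bound -1 < 0, so the key equation has no polynomial solution.

No — t_k has no hypergeometric antidifference.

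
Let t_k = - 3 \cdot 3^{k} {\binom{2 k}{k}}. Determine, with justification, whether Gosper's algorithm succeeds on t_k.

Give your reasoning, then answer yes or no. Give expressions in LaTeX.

Step 1: r(k) = 6*(2*k + 1)/(k + 1).
A = 12*k + 6, B = k + 1, C = 1.
Need (12*k + 6)·f(k+1) − (k)·f(k) = 1.
From deg A=1, deg B=1, deg C=0: d=-1.
deg f ≤ -1 is impossible — no certificate.

No; the degree bound rules out any f.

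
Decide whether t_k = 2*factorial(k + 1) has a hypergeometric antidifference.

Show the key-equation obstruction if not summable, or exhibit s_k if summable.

Ratio r(k) = k + 2.
Normal form (A,B,C) = (k + 2, 1, 1).
Solve (k + 2)·f(k+1) − (1)·f(k) = 1.
Bound: deg f ≤ -1.
deg f ≤ -1 is impossible — no certificate.

No; the degree bound rules out any f.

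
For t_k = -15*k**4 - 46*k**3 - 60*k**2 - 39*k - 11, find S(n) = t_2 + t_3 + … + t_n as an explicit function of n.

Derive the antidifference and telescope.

S(n) = -3*n**5 - 19*n**4 - 48*n**3 - 61*n**2 - 40*n + 171

Step 1: r(k) = (15*k**4 + 106*k**3 + 288*k**2 + 357*k + 171)/(15*k**4 + 46*k**3 + 60*k**2 + 39*k + 11).
Take A(k)=1, B(k)=1, C(k)=k**4 + 46*k**3/15 + 4*k**2 + 13*k/5 + 11/15.
f must satisfy (1)·f(k+1) − (1)·f(k) = k**4 + 46*k**3/15 + 4*k**2 + 13*k/5 + 11/15.
deg f ≤ 5 (via 0,0,4).
Solving with deg f ≤ 5: f(k) = k*(3*k**4 + 4*k**3 + 2*k**2 + k + 1)/15.
So s_k = (B(k−1)f/C)·t_k = (k*(3*k**4 + 4*k**3 + 2*k**2 + k + 1)/(15*k**4 + 46*k**3 + 60*k**2 + 39*k + 11))·t_k = k*(-3*k**4 - 4*k**3 - 2*k**2 - k - 1).
Verify: -15*k**4 - 46*k**3 - 60*k**2 - 39*k - 11 matches t_k.
Σ_(k=2)^n t_k = s_(n+1) − s_(2) = (-3*n**5 - 19*n**4 - 48*n**3 - 61*n**2 - 40*n - 11) − (-182), i.e. -3*n**5 - 19*n**4 - 48*n**3 - 61*n**2 - 40*n + 171.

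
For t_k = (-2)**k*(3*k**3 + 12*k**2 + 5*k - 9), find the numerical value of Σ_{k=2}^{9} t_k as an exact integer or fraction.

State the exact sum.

Step 1: r(k) = 2*(-3*k**3 - 21*k**2 - 38*k - 11)/(3*k**3 + 12*k**2 + 5*k - 9).
Normal form (A,B,C) = (-2, 1, k**3 + 4*k**2 + 5*k/3 - 3).
Need (-2)·f(k+1) − (1)·f(k) = k**3 + 4*k**2 + 5*k/3 - 3.
deg f ≤ 3 (via 0,0,3).
A polynomial solution: f(k) = -(k**3 + 2*k**2 - 3*k - 3)/3.
So s_k = (B(k−1)f/C)·t_k = (-(k**3 + 2*k**2 - 3*k - 3)/(3*k**3 + 12*k**2 + 5*k - 9))·t_k = (-2)**k*(-k**3 - 2*k**2 + 3*k + 3).
s_(k+1) − s_k = (-2)**k*(3*k**3 + 12*k**2 + 5*k - 9) = t_k.
Evaluate s at k=10 and k=2: -1195008 and -28; difference -1194980.

Σ = -1194980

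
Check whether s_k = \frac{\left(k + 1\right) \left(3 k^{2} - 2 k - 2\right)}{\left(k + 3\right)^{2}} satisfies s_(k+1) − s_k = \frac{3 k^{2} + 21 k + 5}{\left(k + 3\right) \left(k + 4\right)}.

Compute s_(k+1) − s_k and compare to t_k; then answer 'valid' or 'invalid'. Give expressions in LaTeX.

s_(k+1) = -(k + 2)*(2*k - 3*(k + 1)**2 + 4)/(k + 4)**2
s_(k+1) − s_k = (3*k**4 + 42*k**3 + 148*k**2 + 131*k + 14)/(k**4 + 14*k**3 + 73*k**2 + 168*k + 144)
(s_(k+1) − s_k) − t_k = 2*(-20*k**2 - 78*k - 23)/(k**4 + 14*k**3 + 73*k**2 + 168*k + 144)

Invalid: residual \frac{2 \left(- 20 k^{2} - 78 k - 23\right)}{k^{4} + 14 k^{3} + 73 k^{2} + 168 k + 144} ≠ 0.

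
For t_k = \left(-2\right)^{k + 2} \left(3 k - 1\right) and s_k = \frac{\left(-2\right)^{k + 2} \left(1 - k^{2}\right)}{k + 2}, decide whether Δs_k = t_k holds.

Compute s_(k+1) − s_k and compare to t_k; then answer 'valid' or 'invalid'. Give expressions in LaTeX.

Invalid: residual \frac{12 \left(-2\right)^{k} \left(- k^{2} - 2 k + 1\right)}{k^{2} + 5 k + 6} ≠ 0.

s_(k+1) = 8*(-2)**k*k*(k + 2)/(k + 3)
s_(k+1) − s_k = (-2)**(k + 2)*(3*k**3 + 11*k**2 + 7*k - 3)/(k**2 + 5*k + 6)
(s_(k+1) − s_k) − t_k = 12*(-2)**k*(-k**2 - 2*k + 1)/(k**2 + 5*k + 6)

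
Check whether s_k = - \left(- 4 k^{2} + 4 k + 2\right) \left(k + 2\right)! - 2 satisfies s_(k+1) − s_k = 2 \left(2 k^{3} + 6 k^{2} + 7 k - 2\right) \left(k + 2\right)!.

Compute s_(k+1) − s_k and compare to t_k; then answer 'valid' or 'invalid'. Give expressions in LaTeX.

valid; difference matches t_k

s_(k+1) = -(4*k - 4*(k + 1)**2 + 6)*factorial(k + 3) - 2
s_(k+1) − s_k = 2*(2*k**3 + 6*k**2 + 7*k - 2)*factorial(k + 2)
(s_(k+1) − s_k) − t_k = 0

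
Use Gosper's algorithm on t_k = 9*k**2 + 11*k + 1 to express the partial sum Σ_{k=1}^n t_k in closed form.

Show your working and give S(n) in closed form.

S(n) = n*(3*n**2 + 10*n + 8)

t_(k+1)/t_k = (9*k**2 + 29*k + 21)/(9*k**2 + 11*k + 1).
Factor: A=1; B=1; C=k**2 + 11*k/9 + 1/9.
Need (1)·f(k+1) − (1)·f(k) = k**2 + 11*k/9 + 1/9.
Bound: deg f ≤ 3.
Solve for f: f(k) = k*(3*k**2 + k - 3)/9 (degree 3 ≤ 3).
R(k) = B(k−1)·f(k)/C(k) = k*(3*k**2 + k - 3)/(9*k**2 + 11*k + 1); s_k = R·t_k = k*(3*k**2 + k - 3).
s_(k+1) − s_k = 9*k**2 + 11*k + 1 = t_k.
Σ_(k=1)^n t_k = s_(n+1) − s_(1) = (3*n**3 + 10*n**2 + 8*n + 1) − (1), i.e. n*(3*n**2 + 10*n + 8).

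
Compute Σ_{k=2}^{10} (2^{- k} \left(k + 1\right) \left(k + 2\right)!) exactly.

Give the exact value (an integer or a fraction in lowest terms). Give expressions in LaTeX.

Σ = 6081063

Ratio r(k) = (k + 2)*(k + 3)/(2*(k + 1)).
A = k/2 + 3/2, B = 1, C = k + 1.
Need (k/2 + 3/2)·f(k+1) − (1)·f(k) = k + 1.
Degrees (1,0,1) ⇒ d ≤ 0.
Solve for f: f(k) = 2 (degree 0 ≤ 0).
Certificate R = B(k−1)f/C = 2/(k + 1) gives s_k = 2**(1 - k)*factorial(k + 2).
s_(k+1) − s_k = (k + 1)*factorial(k + 2)/2**k = t_k.
Sum = s_(11) − s_(2); s_(11) = 6081075, s_(2) = 12 ⇒ 6081063.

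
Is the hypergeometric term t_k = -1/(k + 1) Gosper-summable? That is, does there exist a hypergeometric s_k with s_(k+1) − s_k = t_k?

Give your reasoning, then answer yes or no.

t_(k+1)/t_k = (k + 1)/(k + 2).
So A=k + 1 and B=k + 2, with C=1.
Key eq: (k + 1)·f(k+1) = (k + 1)·f(k) + (1).
Degrees (1,1,0) ⇒ d ≤ 0.
f = c0 ⇒ A·f(k+1) − B(k−1)·f(k) − C = -1. The system {-1 = 0} is inconsistent; no antidifference.

No — the linear system for f has no solution.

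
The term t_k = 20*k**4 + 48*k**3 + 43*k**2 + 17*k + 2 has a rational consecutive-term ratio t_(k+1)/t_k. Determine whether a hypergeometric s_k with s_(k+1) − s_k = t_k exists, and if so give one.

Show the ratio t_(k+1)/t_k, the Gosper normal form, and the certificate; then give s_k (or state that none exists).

s_k = k**2*(4*k**3 + 2*k**2 - 3*k - 1)

The ratio is (20*k**4 + 128*k**3 + 307*k**2 + 327*k + 130)/(20*k**4 + 48*k**3 + 43*k**2 + 17*k + 2).
Take A(k)=1, B(k)=1, C(k)=k**4 + 12*k**3/5 + 43*k**2/20 + 17*k/20 + 1/10.
Solve (1)·f(k+1) − (1)·f(k) = k**4 + 12*k**3/5 + 43*k**2/20 + 17*k/20 + 1/10.
Bound: deg f ≤ 5.
A polynomial solution: f(k) = k**2*(k + 1)*(4*k**2 - 2*k - 1)/20.
So s_k = (B(k−1)f/C)·t_k = (k**2*(4*k**2 - 2*k - 1)/(20*k**3 + 28*k**2 + 15*k + 2))·t_k = k**2*(4*k**3 + 2*k**2 - 3*k - 1).
Check: Δs_k = 20*k**4 + 48*k**3 + 43*k**2 + 17*k + 2. ✓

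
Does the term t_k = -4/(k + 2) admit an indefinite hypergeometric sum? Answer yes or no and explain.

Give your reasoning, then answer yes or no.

No — t_k has no hypergeometric antidifference.

r(k) = (k + 2)/(k + 3) after simplifying.
Gosper form: A/B · C(k+1)/C(k) with A=k + 2, B=k + 3, C=1.
Set up (k + 2)·f(k+1) − (k + 2)·f(k) − (1) = 0.
From deg A=1, deg B=1, deg C=0: d=0.
f = c0 ⇒ A·f(k+1) − B(k−1)·f(k) − C = -1. The system {-1 = 0} is inconsistent; no antidifference.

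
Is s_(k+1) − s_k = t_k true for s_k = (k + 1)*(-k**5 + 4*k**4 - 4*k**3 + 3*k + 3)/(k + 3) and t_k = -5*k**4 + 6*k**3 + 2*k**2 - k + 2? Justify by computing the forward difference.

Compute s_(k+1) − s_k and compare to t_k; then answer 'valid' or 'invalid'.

Invalid: residual 2*(4*k**5 + 13*k**4 - 24*k**3 - 5*k**2 + 4*k - 3)/(k**2 + 7*k + 12) ≠ 0.

s_(k+1) = (-k**6 - 3*k**5 + 6*k**3 + 6*k**2 + 9*k + 10)/(k + 4)
s_(k+1) − s_k = (-5*k**6 - 21*k**5 + 10*k**4 + 37*k**3 + 9*k**2 + 10*k + 18)/(k**2 + 7*k + 12)
(s_(k+1) − s_k) − t_k = 2*(4*k**5 + 13*k**4 - 24*k**3 - 5*k**2 + 4*k - 3)/(k**2 + 7*k + 12)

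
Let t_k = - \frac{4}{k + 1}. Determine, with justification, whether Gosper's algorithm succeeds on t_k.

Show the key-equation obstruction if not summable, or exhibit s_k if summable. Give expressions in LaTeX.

No — t_k has no hypergeometric antidifference.

t_(k+1)/t_k = (k + 1)/(k + 2).
So A=k + 1 and B=k + 2, with C=1.
f must satisfy (k + 1)·f(k+1) − (k + 1)·f(k) = 1.
deg f ≤ 0 (via 1,1,0).
Write f(k) = c0. Then LHS − RHS = -1, requiring -1 = 0: contradictory. No certificate.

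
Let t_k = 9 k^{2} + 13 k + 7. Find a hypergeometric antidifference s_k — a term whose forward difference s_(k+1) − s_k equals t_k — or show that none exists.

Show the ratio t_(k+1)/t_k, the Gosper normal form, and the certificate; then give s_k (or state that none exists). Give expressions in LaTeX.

s_k = k \left(3 k^{2} + 2 k + 2\right)

Compute t_(k+1)/t_k: get (9*k**2 + 31*k + 29)/(9*k**2 + 13*k + 7).
Take A(k)=1, B(k)=1, C(k)=k**2 + 13*k/9 + 7/9.
Set up (1)·f(k+1) − (1)·f(k) − (k**2 + 13*k/9 + 7/9) = 0.
Degrees (0,0,2) ⇒ d ≤ 3.
Solving with deg f ≤ 3: f(k) = k*(3*k**2 + 2*k + 2)/9.
So s_k = (B(k−1)f/C)·t_k = (k*(3*k**2 + 2*k + 2)/(9*k**2 + 13*k + 7))·t_k = k*(3*k**2 + 2*k + 2).
Verify: 9*k**2 + 13*k + 7 matches t_k.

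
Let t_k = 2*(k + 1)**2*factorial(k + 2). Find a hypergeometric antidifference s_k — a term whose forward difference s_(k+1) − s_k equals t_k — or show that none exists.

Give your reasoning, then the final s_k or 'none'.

s_k = 2*(k - 1)*factorial(k + 2)

t_(k+1)/t_k = (k + 2)**2*(k + 3)/(k + 1)**2.
Factor: A=k + 3; B=1; C=k**2 + 2*k + 1.
f must satisfy (k + 3)·f(k+1) − (1)·f(k) = k**2 + 2*k + 1.
From deg A=1, deg B=0, deg C=2: d=1.
Solve for f: f(k) = k - 1 (degree 1 ≤ 1).
So s_k = (B(k−1)f/C)·t_k = ((k - 1)/(k + 1)**2)·t_k = 2*(k - 1)*factorial(k + 2).
Check: Δs_k = 2*(k + 1)**2*factorial(k + 2). ✓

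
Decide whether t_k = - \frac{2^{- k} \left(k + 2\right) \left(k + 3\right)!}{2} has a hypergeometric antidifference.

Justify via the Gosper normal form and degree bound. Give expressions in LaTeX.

Yes. s_k = - 2^{- k} \left(k + 3\right)!.

t_(k+1)/t_k = (k + 3)*(k + 4)/(2*(k + 2)).
Gosper form: A/B · C(k+1)/C(k) with A=k/2 + 2, B=1, C=k + 2.
Solve (k/2 + 2)·f(k+1) − (1)·f(k) = k + 2.
Bound: deg f ≤ 0.
Solving with deg f ≤ 0: f(k) = 2.
Certificate R = B(k−1)f/C = 2/(k + 2) gives s_k = -factorial(k + 3)/2**k.
Check: Δs_k = -(k + 2)*factorial(k + 3)/(2*2**k). ✓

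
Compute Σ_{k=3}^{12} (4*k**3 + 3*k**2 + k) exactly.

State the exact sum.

The ratio is (4*k**3 + 15*k**2 + 19*k + 8)/(k*(4*k**2 + 3*k + 1)).
Factor: A=1; B=1; C=k**3 + 3*k**2/4 + k/4.
Solve (1)·f(k+1) − (1)·f(k) = k**3 + 3*k**2/4 + k/4.
deg f ≤ 4 (via 0,0,3).
Match coefficients ⇒ f(k) = k**3*(k - 1)/4.
So s_k = (B(k−1)f/C)·t_k = (k**2*(k - 1)/(4*k**2 + 3*k + 1))·t_k = k**3*(k - 1).
Check: Δs_k = k*(4*k**2 + 3*k + 1). ✓
Evaluate s at k=13 and k=3: 26364 and 54; difference 26310.

Σ = 26310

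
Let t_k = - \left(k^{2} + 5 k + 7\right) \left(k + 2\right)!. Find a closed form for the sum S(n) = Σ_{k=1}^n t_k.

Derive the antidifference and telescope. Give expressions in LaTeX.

S(n) = - n \left(n + 3\right)! - 3 \left(n + 3\right)! + 18

Ratio r(k) = (k + 3)*(5*k + (k + 1)**2 + 12)/(k**2 + 5*k + 7).
Take A(k)=k + 3, B(k)=1, C(k)=k**2 + 5*k + 7.
Set up (k + 3)·f(k+1) − (1)·f(k) − (k**2 + 5*k + 7) = 0.
Bound: deg f ≤ 1.
Match coefficients ⇒ f(k) = k + 2.
Then R = B(k−1)f/C = (k + 2)/(k**2 + 5*k + 7), so s_k = R(k)·t_k = -(k + 2)*factorial(k + 2).
s_(k+1) − s_k = -(k**2 + 5*k + 7)*factorial(k + 2) = t_k.
Σ_(k=1)^n t_k = s_(n+1) − s_(1) = (-(n + 3)*factorial(n + 3)) − (-18), i.e. -n*factorial(n + 3) - 3*factorial(n + 3) + 18.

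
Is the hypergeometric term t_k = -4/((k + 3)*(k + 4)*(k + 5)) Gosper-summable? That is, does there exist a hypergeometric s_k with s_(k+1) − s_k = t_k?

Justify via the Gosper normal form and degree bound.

The ratio is (k + 3)/(k + 6).
Factor: A=k + 3; B=k + 6; C=1.
Key eq: (k + 3)·f(k+1) = (k + 5)·f(k) + (1).
deg f ≤ 2 (via 1,1,0).
Solving with deg f ≤ 2: f(k) = k*(k + 7)/24.
So s_k = (B(k−1)f/C)·t_k = (k*(k + 5)*(k + 7)/24)·t_k = k*(-k - 7)/(6*(k + 3)*(k + 4)).
Verify: -4/(k**3 + 12*k**2 + 47*k + 60) matches t_k.

Yes. s_k = k*(-k - 7)/(6*(k + 3)*(k + 4)).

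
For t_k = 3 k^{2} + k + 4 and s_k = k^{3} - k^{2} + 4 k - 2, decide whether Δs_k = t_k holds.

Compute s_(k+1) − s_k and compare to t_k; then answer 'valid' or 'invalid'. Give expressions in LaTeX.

Valid: the claim telescopes to t_k.

s_(k+1) = k**3 + 2*k**2 + 5*k + 2
s_(k+1) − s_k = 3*k**2 + k + 4
(s_(k+1) − s_k) − t_k = 0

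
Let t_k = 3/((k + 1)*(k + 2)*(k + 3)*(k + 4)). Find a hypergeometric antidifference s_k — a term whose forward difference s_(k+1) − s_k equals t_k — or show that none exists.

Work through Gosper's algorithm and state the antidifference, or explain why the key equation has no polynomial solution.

Ratio r(k) = (k + 1)/(k + 5).
Take A(k)=k + 1, B(k)=k + 5, C(k)=1.
Key eq: (k + 1)·f(k+1) = (k + 4)·f(k) + (1).
From deg A=1, deg B=1, deg C=0: d=3.
A polynomial solution: f(k) = k*(k**2 + 6*k + 11)/18.
Then R = B(k−1)f/C = k*(k + 4)*(k**2 + 6*k + 11)/18, so s_k = R(k)·t_k = k*(k**2 + 6*k + 11)/(6*(k + 1)*(k + 2)*(k + 3)).
Δs = 3/(k**4 + 10*k**3 + 35*k**2 + 50*k + 24), as required.

s_k = k*(k**2 + 6*k + 11)/(6*(k + 1)*(k + 2)*(k + 3))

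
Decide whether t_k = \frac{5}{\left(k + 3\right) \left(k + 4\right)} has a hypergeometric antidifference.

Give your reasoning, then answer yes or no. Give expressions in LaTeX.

Compute t_(k+1)/t_k: get (k + 3)/(k + 5).
Factor: A=k + 3; B=k + 5; C=1.
f must satisfy (k + 3)·f(k+1) − (k + 4)·f(k) = 1.
d = 1 from the (1,1,0) case.
Solve for f: f(k) = k/3 (degree 1 ≤ 1).
Certificate R = B(k−1)f/C = k*(k + 4)/3 gives s_k = 5*k/(3*(k + 3)).
Verify: 5/(k**2 + 7*k + 12) matches t_k.

Yes. s_k = \frac{5 k}{3 \left(k + 3\right)}.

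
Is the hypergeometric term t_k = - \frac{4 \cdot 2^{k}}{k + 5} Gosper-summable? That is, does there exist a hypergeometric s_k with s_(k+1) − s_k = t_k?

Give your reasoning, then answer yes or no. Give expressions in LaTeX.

No — negative degree bound, so no certificate f.

t_(k+1)/t_k = 2*(k + 5)/(k + 6).
Take A(k)=2*k + 10, B(k)=k + 6, C(k)=1.
Need (2*k + 10)·f(k+1) − (k + 5)·f(k) = 1.
From deg A=1, deg B=1, deg C=0: d=-1.
Negative degree bound (-1): no f exists, t_k not Gosper-summable.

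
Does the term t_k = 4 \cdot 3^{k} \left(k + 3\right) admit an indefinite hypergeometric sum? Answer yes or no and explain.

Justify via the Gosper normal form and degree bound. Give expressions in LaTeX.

t_(k+1)/t_k = 3*(k + 4)/(k + 3).
Factor: A=3; B=1; C=k + 3.
f must satisfy (3)·f(k+1) − (1)·f(k) = k + 3.
deg f ≤ 1 (via 0,0,1).
A polynomial solution: f(k) = (2*k + 3)/4.
Get s_k = R·t_k = 3**k*(2*k + 3) with R(k) = B(k−1)f(k)/C(k) = (2*k + 3)/(4*(k + 3)).
Check: Δs_k = 4*3**k*(k + 3). ✓

Yes. s_k = 3^{k} \left(2 k + 3\right).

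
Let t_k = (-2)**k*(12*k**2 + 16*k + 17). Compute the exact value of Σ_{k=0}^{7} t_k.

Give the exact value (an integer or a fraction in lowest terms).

r(k) = 2*(-12*k**2 - 40*k - 45)/(12*k**2 + 16*k + 17) after simplifying.
Factor: A=-2; B=1; C=k**2 + 4*k/3 + 17/12.
Set up (-2)·f(k+1) − (1)·f(k) − (k**2 + 4*k/3 + 17/12) = 0.
d = 2 from the (0,0,2) case.
Match coefficients ⇒ f(k) = -(4*k**2 + 3)/12.
Get s_k = R·t_k = (-2)**k*(-4*k**2 - 3) with R(k) = B(k−1)f(k)/C(k) = -(4*k**2 + 3)/(12*k**2 + 16*k + 17).
s_(k+1) − s_k = (-2)**k*(12*k**2 + 16*k + 17) = t_k.
Sum = s_(8) − s_(0); s_(8) = -66304, s_(0) = -3 ⇒ -66301.

Σ = -66301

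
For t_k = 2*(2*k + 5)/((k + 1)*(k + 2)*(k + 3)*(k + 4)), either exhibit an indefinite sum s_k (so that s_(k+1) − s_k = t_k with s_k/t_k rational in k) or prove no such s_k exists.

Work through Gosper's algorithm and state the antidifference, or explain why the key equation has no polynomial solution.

t_(k+1)/t_k = (k + 1)*(2*k + 7)/((k + 5)*(2*k + 5)).
A = k + 1, B = k + 5, C = k + 5/2.
Solve (k + 1)·f(k+1) − (k + 4)·f(k) = k + 5/2.
Degrees (1,1,1) ⇒ d ≤ 3.
Solving with deg f ≤ 3: f(k) = k*(k + 2)*(k + 4)/6.
Then R = B(k−1)f/C = k*(k + 2)*(k + 4)**2/(3*(2*k + 5)), so s_k = R(k)·t_k = 2*k*(k + 4)/(3*(k**2 + 4*k + 3)).
Check: Δs_k = 2*(2*k + 5)/(k**4 + 10*k**3 + 35*k**2 + 50*k + 24). ✓

s_k = 2*k*(k + 4)/(3*(k**2 + 4*k + 3))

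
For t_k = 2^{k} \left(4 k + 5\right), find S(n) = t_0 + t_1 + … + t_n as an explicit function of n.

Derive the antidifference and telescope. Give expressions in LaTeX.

r(k) = 2*(4*k + 9)/(4*k + 5) after simplifying.
A = 2, B = 1, C = k + 5/4.
Solve (2)·f(k+1) − (1)·f(k) = k + 5/4.
d = 1 from the (0,0,1) case.
Solve for f: f(k) = (4*k - 3)/4 (degree 1 ≤ 1).
So s_k = (B(k−1)f/C)·t_k = ((4*k - 3)/(4*k + 5))·t_k = 2**k*(4*k - 3).
Δs = 2**k*(4*k + 5), as required.
Evaluate: s_(n+1) = 2**(n + 1)*(4*n + 1); subtract s_(0) = -3 ⇒ S(n) = 2**(n + 1) + 2**(n + 3)*n + 3.

S(n) = 2^{n + 1} + 2^{n + 3} n + 3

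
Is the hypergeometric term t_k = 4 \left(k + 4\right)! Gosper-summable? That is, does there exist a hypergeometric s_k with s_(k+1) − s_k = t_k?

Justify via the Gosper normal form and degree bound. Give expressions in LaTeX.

Compute t_(k+1)/t_k: get k + 5.
Gosper form: A/B · C(k+1)/C(k) with A=k + 5, B=1, C=1.
Need (k + 5)·f(k+1) − (1)·f(k) = 1.
Degrees (1,0,0) ⇒ d ≤ -1.
Negative degree bound (-1): no f exists, t_k not Gosper-summable.

No — t_k has no hypergeometric antidifference.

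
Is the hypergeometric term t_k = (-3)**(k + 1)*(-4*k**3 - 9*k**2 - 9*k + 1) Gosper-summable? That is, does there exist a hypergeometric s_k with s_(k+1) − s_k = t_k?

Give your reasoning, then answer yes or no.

The ratio is 3*(-4*k**3 - 21*k**2 - 39*k - 21)/(4*k**3 + 9*k**2 + 9*k - 1).
Take A(k)=-3, B(k)=1, C(k)=k**3 + 9*k**2/4 + 9*k/4 - 1/4.
Key eq: (-3)·f(k+1) = (1)·f(k) + (k**3 + 9*k**2/4 + 9*k/4 - 1/4).
d = 3 from the (0,0,3) case.
Solving with deg f ≤ 3: f(k) = -(k - 1)*(k**2 + k + 1)/4.
So s_k = (B(k−1)f/C)·t_k = (-(k - 1)*(k**2 + k + 1)/(4*k**3 + 9*k**2 + 9*k - 1))·t_k = (-3)**(k + 1)*(k**3 - 1).
Δs = (-3)**(k + 1)*(-k**3 - 3*(k + 1)**3 + 4), as required.

Yes. s_k = (-3)**(k + 1)*(k**3 - 1).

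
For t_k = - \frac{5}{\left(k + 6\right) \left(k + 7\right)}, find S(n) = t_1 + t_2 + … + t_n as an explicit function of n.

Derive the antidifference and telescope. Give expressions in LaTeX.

S(n) = - \frac{5 n}{7 n + 49}

t_(k+1)/t_k = (k + 6)/(k + 8).
Factor: A=k + 6; B=k + 8; C=1.
Set up (k + 6)·f(k+1) − (k + 7)·f(k) − (1) = 0.
Degrees (1,1,0) ⇒ d ≤ 1.
Solving with deg f ≤ 1: f(k) = k/6.
Certificate R = B(k−1)f/C = k*(k + 7)/6 gives s_k = -5*k/(6*k + 36).
Check: Δs_k = -5/(k**2 + 13*k + 42). ✓
s_(n+1) = 5*(-n - 1)/(6*(n + 7)) and s_(1) = -5/42, so S(n) = -5*n/(7*n + 49).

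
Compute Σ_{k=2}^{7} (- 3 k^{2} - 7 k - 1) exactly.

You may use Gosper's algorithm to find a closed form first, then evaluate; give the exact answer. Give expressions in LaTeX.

r(k) = (3*k**2 + 13*k + 11)/(3*k**2 + 7*k + 1) after simplifying.
Normal form (A,B,C) = (1, 1, k**2 + 7*k/3 + 1/3).
f must satisfy (1)·f(k+1) − (1)·f(k) = k**2 + 7*k/3 + 1/3.
From deg A=0, deg B=0, deg C=2: d=3.
A polynomial solution: f(k) = k*(k**2 + 2*k - 2)/3.
So s_k = (B(k−1)f/C)·t_k = (k*(k**2 + 2*k - 2)/(3*k**2 + 7*k + 1))·t_k = k*(-k**2 - 2*k + 2).
s_(k+1) − s_k = -3*k**2 - 7*k - 1 = t_k.
Σ_(k=2)^(7) t_k = s_(8) − s_(2) = -624 − (-12) = -612.

Σ = -612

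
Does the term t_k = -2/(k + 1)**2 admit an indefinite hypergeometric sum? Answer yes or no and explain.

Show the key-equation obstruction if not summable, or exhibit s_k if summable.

Ratio r(k) = (k + 1)**2/(k + 2)**2.
So A=k**2 + 2*k + 1 and B=k**2 + 4*k + 4, with C=1.
Set up (k**2 + 2*k + 1)·f(k+1) − (k**2 + 2*k + 1)·f(k) − (1) = 0.
From deg A=2, deg B=2, deg C=0: d=0.
f = c0 ⇒ A·f(k+1) − B(k−1)·f(k) − C = -1. The system {-1 = 0} is inconsistent; no antidifference.

No — key equation has no polynomial f.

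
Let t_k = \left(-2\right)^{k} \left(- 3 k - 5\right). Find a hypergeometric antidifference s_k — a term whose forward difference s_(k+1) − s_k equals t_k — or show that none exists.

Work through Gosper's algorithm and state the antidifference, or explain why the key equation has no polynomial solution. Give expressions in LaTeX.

s_k = \left(-2\right)^{k} \left(k + 1\right)

Compute t_(k+1)/t_k: get 2*(-3*k - 8)/(3*k + 5).
So A=-2 and B=1, with C=k + 5/3.
f must satisfy (-2)·f(k+1) − (1)·f(k) = k + 5/3.
d = 1 from the (0,0,1) case.
Solve for f: f(k) = -(k + 1)/3 (degree 1 ≤ 1).
So s_k = (B(k−1)f/C)·t_k = (-(k + 1)/(3*k + 5))·t_k = (-2)**k*(k + 1).
Δs = (-2)**k*(-3*k - 5), as required.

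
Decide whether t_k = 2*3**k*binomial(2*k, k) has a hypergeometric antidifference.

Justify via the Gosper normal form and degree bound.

No — key equation has no polynomial f.

Step 1: r(k) = 6*(2*k + 1)/(k + 1).
Gosper form: A/B · C(k+1)/C(k) with A=12*k + 6, B=k + 1, C=1.
f must satisfy (12*k + 6)·f(k+1) − (k)·f(k) = 1.
deg f ≤ -1 (via 1,1,0).
Bound -1 < 0, so the key equation has no polynomial solution.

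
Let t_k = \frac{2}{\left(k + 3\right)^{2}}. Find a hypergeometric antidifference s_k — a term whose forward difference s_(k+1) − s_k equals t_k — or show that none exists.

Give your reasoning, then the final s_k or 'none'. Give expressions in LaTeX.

The ratio is (k + 3)**2/(k + 4)**2.
Normal form (A,B,C) = (k**2 + 6*k + 9, k**2 + 8*k + 16, 1).
Need (k**2 + 6*k + 9)·f(k+1) − (k**2 + 6*k + 9)·f(k) = 1.
d = 0 from the (2,2,0) case.
Generic f = c0 gives residual -1; -1 = 0 cannot hold, so t_k is not Gosper-summable.

none (Gosper's algorithm certifies no s_k)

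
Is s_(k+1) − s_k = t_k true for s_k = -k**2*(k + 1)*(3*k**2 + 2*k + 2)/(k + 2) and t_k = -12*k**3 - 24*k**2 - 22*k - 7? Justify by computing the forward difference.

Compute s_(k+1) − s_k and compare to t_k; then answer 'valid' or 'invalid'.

s_(k+1) = -(k + 1)**2*(k + 2)*(2*k + 3*(k + 1)**2 + 4)/(k + 3)
s_(k+1) − s_k = (-12*k**5 - 75*k**4 - 168*k**3 - 193*k**2 - 116*k - 28)/(k**2 + 5*k + 6)
(s_(k+1) − s_k) − t_k = (9*k**4 + 46*k**3 + 68*k**2 + 51*k + 14)/(k**2 + 5*k + 6)

Invalid: residual (9*k**4 + 46*k**3 + 68*k**2 + 51*k + 14)/(k**2 + 5*k + 6) ≠ 0.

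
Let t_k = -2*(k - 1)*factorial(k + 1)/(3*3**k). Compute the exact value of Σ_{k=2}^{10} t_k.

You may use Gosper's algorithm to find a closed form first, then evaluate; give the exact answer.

t_(k+1)/t_k = k*(k + 2)/(3*(k - 1)).
Take A(k)=k/3 + 2/3, B(k)=1, C(k)=k - 1.
Solve (k/3 + 2/3)·f(k+1) − (1)·f(k) = k - 1.
deg f ≤ 0 (via 1,0,1).
Solving with deg f ≤ 0: f(k) = 3.
Certificate R = B(k−1)f/C = 3/(k - 1) gives s_k = -2*factorial(k + 1)/3**k.
Check: Δs_k = -2*(k - 1)*factorial(k + 1)/(3*3**k). ✓
Sum = s_(11) − s_(2); s_(11) = -3942400/729, s_(2) = -4/3 ⇒ -3941428/729.

Σ = -3941428/729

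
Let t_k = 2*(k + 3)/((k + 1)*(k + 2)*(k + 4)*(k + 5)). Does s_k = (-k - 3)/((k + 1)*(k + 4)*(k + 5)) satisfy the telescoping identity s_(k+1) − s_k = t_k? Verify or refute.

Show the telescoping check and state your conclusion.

s_(k+1) = (-k - 4)/((k + 2)*(k + 5)*(k + 6))
s_(k+1) − s_k = 2*(k**2 + 6*k + 10)/(k**5 + 18*k**4 + 121*k**3 + 372*k**2 + 508*k + 240)
(s_(k+1) − s_k) − t_k = 2*(-3*k - 8)/(k**5 + 18*k**4 + 121*k**3 + 372*k**2 + 508*k + 240)

Invalid: residual 2*(-3*k - 8)/(k**5 + 18*k**4 + 121*k**3 + 372*k**2 + 508*k + 240) ≠ 0.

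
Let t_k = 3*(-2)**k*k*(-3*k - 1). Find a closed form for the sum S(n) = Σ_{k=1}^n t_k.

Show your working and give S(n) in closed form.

t_(k+1)/t_k = -2*(k + 1)*(3*k + 4)/(k*(3*k + 1)).
A = -2, B = 1, C = k**2 + k/3.
Key eq: (-2)·f(k+1) = (1)·f(k) + (k**2 + k/3).
deg f ≤ 2 (via 0,0,2).
A polynomial solution: f(k) = -k*(k - 1)/3.
R(k) = B(k−1)·f(k)/C(k) = -(k - 1)/(3*k + 1); s_k = R·t_k = 3*(-2)**k*k*(k - 1).
Check: Δs_k = 3*(-2)**k*k*(-3*k - 1). ✓
Evaluate: s_(n+1) = 6*(-2)**n*n*(-n - 1); subtract s_(1) = 0 ⇒ S(n) = 6*(-2)**n*n*(-n - 1).

S(n) = 6*(-2)**n*n*(-n - 1)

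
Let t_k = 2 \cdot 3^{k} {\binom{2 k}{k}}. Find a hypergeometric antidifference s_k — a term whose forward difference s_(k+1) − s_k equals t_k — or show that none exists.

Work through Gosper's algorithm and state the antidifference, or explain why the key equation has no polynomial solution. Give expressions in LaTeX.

r(k) = 6*(2*k + 1)/(k + 1) after simplifying.
A = 12*k + 6, B = k + 1, C = 1.
Solve (12*k + 6)·f(k+1) − (k)·f(k) = 1.
Degrees (1,1,0) ⇒ d ≤ -1.
Negative degree bound (-1): no f exists, t_k not Gosper-summable.

not Gosper-summable; s_k does not exist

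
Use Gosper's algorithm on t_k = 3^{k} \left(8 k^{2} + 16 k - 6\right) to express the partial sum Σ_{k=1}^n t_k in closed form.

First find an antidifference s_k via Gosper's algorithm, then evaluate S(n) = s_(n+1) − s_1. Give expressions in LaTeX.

t_(k+1)/t_k = 3*(4*k**2 + 16*k + 9)/(4*k**2 + 8*k - 3).
Factor: A=3; B=1; C=k**2 + 2*k - 3/4.
Set up (3)·f(k+1) − (1)·f(k) − (k**2 + 2*k - 3/4) = 0.
deg f ≤ 2 (via 0,0,2).
Match coefficients ⇒ f(k) = (2*k - 3)*(2*k + 1)/8.
So s_k = (B(k−1)f/C)·t_k = ((2*k - 3)*(2*k + 1)/(2*(4*k**2 + 8*k - 3)))·t_k = 3**k*(4*k**2 - 4*k - 3).
Verify: 3**k*(8*k**2 + 16*k - 6) matches t_k.
Evaluate: s_(n+1) = 3**(n + 1)*(4*n**2 + 4*n - 3); subtract s_(1) = -9 ⇒ S(n) = 12*3**n*n**2 + 12*3**n*n - 9*3**n + 9.

S(n) = 12 \cdot 3^{n} n^{2} + 12 \cdot 3^{n} n - 9 \cdot 3^{n} + 9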